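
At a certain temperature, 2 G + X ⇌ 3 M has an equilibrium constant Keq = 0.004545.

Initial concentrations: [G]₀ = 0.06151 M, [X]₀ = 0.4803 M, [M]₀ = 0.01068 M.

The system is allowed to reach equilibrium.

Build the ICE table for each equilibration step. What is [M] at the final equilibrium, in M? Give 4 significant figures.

[M]_eq = 0.01895 M

Q₀ = 6.7036e-04 vs Keq = 0.004545 ⇒ Q<K, forward
Step 1:
                   G          X          M
  I          0.06151     0.4803    0.01068
  C        -0.005514  -0.002757   0.008271
  E            0.056     0.4775    0.01895
  solve Keq expr → x = 0.002757; check Q = 0.004545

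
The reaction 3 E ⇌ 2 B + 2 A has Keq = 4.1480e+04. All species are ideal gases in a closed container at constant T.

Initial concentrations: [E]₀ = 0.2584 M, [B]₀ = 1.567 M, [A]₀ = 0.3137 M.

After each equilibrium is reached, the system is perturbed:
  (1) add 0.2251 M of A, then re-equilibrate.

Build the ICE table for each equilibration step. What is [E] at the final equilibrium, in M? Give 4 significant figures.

[E]_eq = 0.03234 M

Q₀ = 14.01 vs Keq = 4.1480e+04 ⇒ Q<K, forward
Step 1:
                    E           B           A
  Initial      0.2584       1.567      0.3137
  Change      -0.2333      0.1556      0.1556
  Equil       0.02507       1.723      0.4693
  solve Keq expr → x = 0.07778; check Q = 4.1480e+04
Then add 0.2251 M of A.
Step 2:
                    E           B           A
  Initial     0.02507       1.723      0.6944
  Change     0.007271   -0.004847   -0.004847
  Equil       0.03234       1.718      0.6895
  solve Keq expr → x = -0.002424; check Q = 4.1480e+04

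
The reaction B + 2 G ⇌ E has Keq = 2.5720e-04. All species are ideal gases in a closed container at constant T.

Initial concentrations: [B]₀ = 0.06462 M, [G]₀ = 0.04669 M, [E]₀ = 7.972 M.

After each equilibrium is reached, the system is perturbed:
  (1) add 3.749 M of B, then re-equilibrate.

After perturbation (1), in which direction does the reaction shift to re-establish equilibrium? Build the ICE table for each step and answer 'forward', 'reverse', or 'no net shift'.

Q₀ = 5.6592e+04 vs Keq = 2.5720e-04 ⇒ Q>K, reverse
Step 1:
                  B         G         E
  I         0.06462   0.04669     7.972
  C           7.527     15.05    -7.527
  E           7.591      15.1    0.4452
  solve Keq expr → x = -7.527; check Q = 2.5720e-04
Then add 3.749 M of B.
Step 2:
                  B         G         E
  I           11.34      15.1    0.4452
  C         -0.1788   -0.3575    0.1788
  E           11.16     14.74     0.624
  solve Keq expr → x = 0.1788; check Q = 2.5720e-04

Direction: forward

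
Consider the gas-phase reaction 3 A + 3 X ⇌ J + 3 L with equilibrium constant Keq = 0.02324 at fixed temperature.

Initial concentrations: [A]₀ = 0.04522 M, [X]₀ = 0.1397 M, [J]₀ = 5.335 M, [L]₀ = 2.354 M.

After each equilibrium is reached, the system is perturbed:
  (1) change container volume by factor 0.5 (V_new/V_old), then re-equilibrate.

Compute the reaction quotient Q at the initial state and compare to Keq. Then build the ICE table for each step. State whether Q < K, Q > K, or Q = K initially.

Q₀ = 2.7604e+08; Q > K (proceeds reverse)

Q₀ = 2.7604e+08 vs Keq = 0.02324 ⇒ Q>K, reverse
Step 1:
                    A           X           J           L
  I           0.04522      0.1397       5.335       2.354
  C             1.767       1.767      -0.589      -1.767
  E             1.812       1.907       4.746      0.5869
  solve Keq expr → x = -0.589; check Q = 0.02324
Then change container volume by factor 0.5 (V_new/V_old).
Step 2:
                    A           X           J           L
  I             3.625       3.814       9.492       1.174
  C           -0.3494     -0.3494      0.1165      0.3494
  E             3.275       3.464       9.608       1.523
  solve Keq expr → x = 0.1165; check Q = 0.02324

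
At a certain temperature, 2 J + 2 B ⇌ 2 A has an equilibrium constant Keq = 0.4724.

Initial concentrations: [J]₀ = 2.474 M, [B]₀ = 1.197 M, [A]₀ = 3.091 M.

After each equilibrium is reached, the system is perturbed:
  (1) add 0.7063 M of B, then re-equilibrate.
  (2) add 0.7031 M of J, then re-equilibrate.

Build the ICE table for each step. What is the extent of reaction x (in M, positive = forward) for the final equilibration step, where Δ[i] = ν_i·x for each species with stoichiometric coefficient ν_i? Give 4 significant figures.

x = 0.105 M

Q₀ = 1.089 vs Keq = 0.4724 ⇒ Q>K, reverse
Step 1:
                   J          B          A
  Initial      2.474      1.197      3.091
  Change      0.2839     0.2839    -0.2839
  Equil        2.758      1.481      2.807
  solve Keq expr → x = -0.1419; check Q = 0.4724
Then add 0.7063 M of B.
Step 2:
                   J          B          A
  Initial      2.758      2.187      2.807
  Change     -0.3204    -0.3204     0.3204
  Equil        2.437      1.867      3.128
  solve Keq expr → x = 0.1602; check Q = 0.4724
Then add 0.7031 M of J.
Step 3:
                   J          B          A
  Initial      3.141      1.867      3.128
  Change     -0.2099    -0.2099     0.2099
  Equil        2.931      1.657      3.337
  solve Keq expr → x = 0.105; check Q = 0.4724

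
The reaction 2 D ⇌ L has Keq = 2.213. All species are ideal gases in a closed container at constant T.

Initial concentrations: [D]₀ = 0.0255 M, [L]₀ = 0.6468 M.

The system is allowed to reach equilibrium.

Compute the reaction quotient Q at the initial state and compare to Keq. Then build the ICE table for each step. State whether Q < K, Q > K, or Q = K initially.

Q₀ = 994.7 vs Keq = 2.213 ⇒ Q>K, reverse
Step 1:
                   D          L
  init        0.0255     0.6468
  Δ            0.419    -0.2095
  eq          0.4445     0.4373
  solve Keq expr → x = -0.2095; check Q = 2.213

Q₀ = 994.7; Q > K (proceeds reverse)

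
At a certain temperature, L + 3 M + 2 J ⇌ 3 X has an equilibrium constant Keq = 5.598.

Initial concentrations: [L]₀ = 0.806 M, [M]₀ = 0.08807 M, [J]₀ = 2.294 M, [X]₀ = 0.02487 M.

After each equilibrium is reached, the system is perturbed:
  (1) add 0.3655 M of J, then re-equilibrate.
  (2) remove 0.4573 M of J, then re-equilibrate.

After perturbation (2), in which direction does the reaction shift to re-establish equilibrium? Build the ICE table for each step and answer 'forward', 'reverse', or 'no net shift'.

Direction: reverse

Q₀ = 0.005309 vs Keq = 5.598 ⇒ Q<K, forward
Step 1:
                  L         M         J         X
  init        0.806   0.08807     2.294   0.02487
  Δ         -0.0195  -0.05849    -0.039   0.05849
  eq         0.7865   0.02958     2.255   0.08336
  solve Keq expr → x = 0.0195; check Q = 5.598
Then add 0.3655 M of J.
Step 2:
                  L         M         J         X
  init       0.7865   0.02958     2.621   0.08336
  Δ       -7.0664e-04  -0.00212 -0.001413   0.00212
  eq         0.7858   0.02746     2.619   0.08548
  solve Keq expr → x = 7.0664e-04; check Q = 5.598
Then remove 0.4573 M of J.
Step 3:
                  L         M         J         X
  init       0.7858   0.02746     2.162   0.08548
  Δ       9.0806e-04  0.002724  0.001816 -0.002724
  eq         0.7867   0.03018     2.164   0.08276
  solve Keq expr → x = -9.0806e-04; check Q = 5.598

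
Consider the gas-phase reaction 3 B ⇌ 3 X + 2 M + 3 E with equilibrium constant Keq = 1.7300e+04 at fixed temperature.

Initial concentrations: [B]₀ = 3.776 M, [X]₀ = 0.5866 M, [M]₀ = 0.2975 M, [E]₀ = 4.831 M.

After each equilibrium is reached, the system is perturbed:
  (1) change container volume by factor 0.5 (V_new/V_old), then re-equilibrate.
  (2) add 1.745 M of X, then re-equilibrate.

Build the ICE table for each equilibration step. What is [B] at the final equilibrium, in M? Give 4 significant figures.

[B]_eq = 4.838 M

Q₀ = 0.03741 vs Keq = 1.7300e+04 ⇒ Q<K, forward
Step 1:
                  B         X         M         E
  Initial     3.776    0.5866    0.2975     4.831
  Change      -2.45      2.45     1.633      2.45
  Equil       1.326     3.037     1.931     7.281
  solve Keq expr → x = 0.8167; check Q = 1.7300e+04
Then change container volume by factor 0.5 (V_new/V_old).
Step 2:
                  B         X         M         E
  Initial     2.652     6.074     3.862     14.56
  Change      1.665    -1.665     -1.11    -1.665
  Equil       4.317     4.408     2.752      12.9
  solve Keq expr → x = -0.5551; check Q = 1.7300e+04
Then add 1.745 M of X.
Step 3:
                  B         X         M         E
  Initial     4.317     6.153     2.752      12.9
  Change     0.5208   -0.5208   -0.3472   -0.5208
  Equil       4.838     5.633     2.405     12.38
  solve Keq expr → x = -0.1736; check Q = 1.7300e+04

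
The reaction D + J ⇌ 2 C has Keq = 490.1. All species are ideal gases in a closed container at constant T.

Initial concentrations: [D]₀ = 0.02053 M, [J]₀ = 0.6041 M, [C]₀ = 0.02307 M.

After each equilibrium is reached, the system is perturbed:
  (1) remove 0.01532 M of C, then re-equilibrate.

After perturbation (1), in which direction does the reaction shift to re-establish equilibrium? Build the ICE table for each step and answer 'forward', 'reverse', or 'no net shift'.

Q₀ = 0.04291 vs Keq = 490.1 ⇒ Q<K, forward
Step 1:
                   D          J          C
  Initial    0.02053     0.6041    0.02307
  Change    -0.02052   -0.02052    0.04103
  Equil   1.4366e-05     0.5836     0.0641
  solve Keq expr → x = 0.02052; check Q = 490.1
Then remove 0.01532 M of C.
Step 2:
                   D          J          C
  Initial 1.4366e-05     0.5836    0.04878
  Change  -6.0422e-06 -6.0422e-06 1.2084e-05
  Equil   8.3241e-06     0.5836    0.04879
  solve Keq expr → x = 6.0422e-06; check Q = 490.1

Direction: forward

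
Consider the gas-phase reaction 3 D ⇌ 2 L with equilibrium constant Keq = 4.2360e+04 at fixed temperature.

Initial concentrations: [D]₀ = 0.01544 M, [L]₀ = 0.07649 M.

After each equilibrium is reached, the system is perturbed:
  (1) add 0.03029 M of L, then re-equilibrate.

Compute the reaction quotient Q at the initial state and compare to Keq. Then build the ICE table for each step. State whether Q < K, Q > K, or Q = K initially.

Q₀ = 1590; Q < K (proceeds forward)

Q₀ = 1590 vs Keq = 4.2360e+04 ⇒ Q<K, forward
Step 1:
                    D           L
  init        0.01544     0.07649
  Δ         -0.009975     0.00665
  eq         0.005465     0.08314
  solve Keq expr → x = 0.003325; check Q = 4.2360e+04
Then add 0.03029 M of L.
Step 2:
                    D           L
  init       0.005465      0.1134
  Δ          0.001225 -8.1677e-04
  eq          0.00669      0.1126
  solve Keq expr → x = -4.0839e-04; check Q = 4.2360e+04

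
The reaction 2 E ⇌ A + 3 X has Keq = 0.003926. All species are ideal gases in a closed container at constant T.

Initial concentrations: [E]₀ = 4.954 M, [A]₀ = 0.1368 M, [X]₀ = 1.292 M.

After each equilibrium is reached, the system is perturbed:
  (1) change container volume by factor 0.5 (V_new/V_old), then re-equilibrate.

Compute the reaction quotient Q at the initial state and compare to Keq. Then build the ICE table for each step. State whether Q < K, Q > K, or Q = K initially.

Q₀ = 0.01202; Q > K (proceeds reverse)

Q₀ = 0.01202 vs Keq = 0.003926 ⇒ Q>K, reverse
Step 1:
                  E         A         X
  I           4.954    0.1368     1.292
  C           0.124  -0.06198   -0.1859
  E           5.078   0.07482     1.106
  solve Keq expr → x = -0.06198; check Q = 0.003926
Then change container volume by factor 0.5 (V_new/V_old).
Step 2:
                  E         A         X
  I           10.16    0.1496     2.212
  C          0.1837  -0.09184   -0.2755
  E           10.34   0.05779     1.937
  solve Keq expr → x = -0.09184; check Q = 0.003926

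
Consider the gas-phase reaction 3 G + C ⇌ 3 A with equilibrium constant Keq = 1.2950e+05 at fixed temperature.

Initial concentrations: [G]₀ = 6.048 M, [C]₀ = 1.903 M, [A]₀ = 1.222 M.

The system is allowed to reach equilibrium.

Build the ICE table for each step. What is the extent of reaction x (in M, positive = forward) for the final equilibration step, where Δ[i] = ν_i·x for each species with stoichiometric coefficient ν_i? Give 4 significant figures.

x = 1.872 M

Q₀ = 0.004335 vs Keq = 1.2950e+05 ⇒ Q<K, forward
Step 1:
                   G          C          A
  init         6.048      1.903      1.222
  Δ           -5.617     -1.872      5.617
  eq          0.4313    0.03078      6.839
  solve Keq expr → x = 1.872; check Q = 1.2950e+05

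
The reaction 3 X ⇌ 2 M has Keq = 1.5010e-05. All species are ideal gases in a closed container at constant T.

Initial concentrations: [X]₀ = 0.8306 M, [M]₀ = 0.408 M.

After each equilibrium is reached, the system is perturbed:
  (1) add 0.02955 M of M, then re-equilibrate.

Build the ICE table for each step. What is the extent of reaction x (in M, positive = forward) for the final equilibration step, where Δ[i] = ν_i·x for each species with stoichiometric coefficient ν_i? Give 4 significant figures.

Q₀ = 0.2905 vs Keq = 1.5010e-05 ⇒ Q>K, reverse
Step 1:
                  X         M
  I          0.8306     0.408
  C           0.602   -0.4014
  E           1.433  0.006643
  solve Keq expr → x = -0.2007; check Q = 1.5010e-05
Then add 0.02955 M of M.
Step 2:
                  X         M
  I           1.433   0.03619
  C         0.04386  -0.02924
  E           1.476  0.006951
  solve Keq expr → x = -0.01462; check Q = 1.5010e-05

x = -0.01462 M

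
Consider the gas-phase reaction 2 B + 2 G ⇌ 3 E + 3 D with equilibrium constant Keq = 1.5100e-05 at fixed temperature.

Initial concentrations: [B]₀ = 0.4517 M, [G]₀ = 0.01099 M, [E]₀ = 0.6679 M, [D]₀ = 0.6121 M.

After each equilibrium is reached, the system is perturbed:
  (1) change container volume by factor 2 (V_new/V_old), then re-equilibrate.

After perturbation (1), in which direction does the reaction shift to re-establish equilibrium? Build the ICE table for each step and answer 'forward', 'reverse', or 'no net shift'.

Q₀ = 2773 vs Keq = 1.5100e-05 ⇒ Q>K, reverse
Step 1:
                    B           G           E           D
  init         0.4517     0.01099      0.6679      0.6121
  Δ            0.3545      0.3545     -0.5317     -0.5317
  eq           0.8062      0.3655      0.1362     0.08037
  solve Keq expr → x = -0.1772; check Q = 1.5100e-05
Then change container volume by factor 2 (V_new/V_old).
Step 2:
                    B           G           E           D
  init         0.4031      0.1827     0.06809     0.04019
  Δ         -0.007911   -0.007911     0.01187     0.01187
  eq           0.3952      0.1748     0.07995     0.05205
  solve Keq expr → x = 0.003955; check Q = 1.5100e-05

Direction: forward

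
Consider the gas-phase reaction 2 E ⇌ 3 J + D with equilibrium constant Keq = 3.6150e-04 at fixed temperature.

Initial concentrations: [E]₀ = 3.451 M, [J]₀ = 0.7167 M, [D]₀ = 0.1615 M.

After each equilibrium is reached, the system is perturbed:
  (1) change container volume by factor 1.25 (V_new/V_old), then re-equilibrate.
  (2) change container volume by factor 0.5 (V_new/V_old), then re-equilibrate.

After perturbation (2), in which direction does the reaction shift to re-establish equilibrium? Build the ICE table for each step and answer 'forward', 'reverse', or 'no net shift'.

Q₀ = 0.004992 vs Keq = 3.6150e-04 ⇒ Q>K, reverse
Step 1:
                    E           J           D
  init          3.451      0.7167      0.1615
  Δ            0.1959     -0.2938    -0.09793
  eq            3.647      0.4229     0.06357
  solve Keq expr → x = -0.09793; check Q = 3.6150e-04
Then change container volume by factor 1.25 (V_new/V_old).
Step 2:
                    E           J           D
  init          2.917      0.3383     0.05085
  Δ          -0.01991     0.02987    0.009956
  eq            2.898      0.3682     0.06081
  solve Keq expr → x = 0.009956; check Q = 3.6150e-04
Then change container volume by factor 0.5 (V_new/V_old).
Step 3:
                    E           J           D
  init          5.795      0.7364      0.1216
  Δ            0.1091     -0.1636    -0.05454
  eq            5.904      0.5727     0.06707
  solve Keq expr → x = -0.05454; check Q = 3.6150e-04

Direction: reverse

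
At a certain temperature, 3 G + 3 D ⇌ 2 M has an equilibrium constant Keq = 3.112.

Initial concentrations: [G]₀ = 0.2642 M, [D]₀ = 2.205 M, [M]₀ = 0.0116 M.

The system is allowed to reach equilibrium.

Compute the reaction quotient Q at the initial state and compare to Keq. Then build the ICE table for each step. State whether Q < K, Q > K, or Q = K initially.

Q₀ = 6.8060e-04 vs Keq = 3.112 ⇒ Q<K, forward
Step 1:
                   G          D          M
  I           0.2642      2.205     0.0116
  C          -0.1775    -0.1775     0.1184
  E          0.08667      2.027       0.13
  solve Keq expr → x = 0.05918; check Q = 3.112

Q₀ = 6.8060e-04; Q < K (proceeds forward)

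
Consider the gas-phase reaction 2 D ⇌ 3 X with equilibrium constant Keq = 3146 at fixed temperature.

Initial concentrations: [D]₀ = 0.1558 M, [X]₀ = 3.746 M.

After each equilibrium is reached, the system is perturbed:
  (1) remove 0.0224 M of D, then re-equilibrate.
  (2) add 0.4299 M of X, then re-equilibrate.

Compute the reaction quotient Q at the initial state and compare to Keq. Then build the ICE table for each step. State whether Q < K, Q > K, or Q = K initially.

Q₀ = 2166; Q < K (proceeds forward)

Q₀ = 2166 vs Keq = 3146 ⇒ Q<K, forward
Step 1:
                  D         X
  I          0.1558     3.746
  C        -0.02462   0.03693
  E          0.1312     3.783
  solve Keq expr → x = 0.01231; check Q = 3146
Then remove 0.0224 M of D.
Step 2:
                  D         X
  I          0.1088     3.783
  C         0.02078  -0.03117
  E          0.1296     3.752
  solve Keq expr → x = -0.01039; check Q = 3146
Then add 0.4299 M of X.
Step 3:
                  D         X
  I          0.1296     4.182
  C         0.02116  -0.03174
  E          0.1507      4.15
  solve Keq expr → x = -0.01058; check Q = 3146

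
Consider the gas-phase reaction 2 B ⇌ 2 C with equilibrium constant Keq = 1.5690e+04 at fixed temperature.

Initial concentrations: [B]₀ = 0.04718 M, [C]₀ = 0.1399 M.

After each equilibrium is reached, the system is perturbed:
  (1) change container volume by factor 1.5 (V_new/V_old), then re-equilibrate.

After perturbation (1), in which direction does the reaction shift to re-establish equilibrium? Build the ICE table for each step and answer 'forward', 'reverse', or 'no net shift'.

Q₀ = 8.793 vs Keq = 1.5690e+04 ⇒ Q<K, forward
Step 1:
                    B           C
  I           0.04718      0.1399
  C           -0.0457      0.0457
  E          0.001482      0.1856
  solve Keq expr → x = 0.02285; check Q = 1.5690e+04
Then change container volume by factor 1.5 (V_new/V_old).
Step 2:
                    B           C
  I        9.8781e-04      0.1237
  C                 0           0
  E        9.8781e-04      0.1237
  solve Keq expr → x = 0; check Q = 1.5690e+04

Direction: no net shift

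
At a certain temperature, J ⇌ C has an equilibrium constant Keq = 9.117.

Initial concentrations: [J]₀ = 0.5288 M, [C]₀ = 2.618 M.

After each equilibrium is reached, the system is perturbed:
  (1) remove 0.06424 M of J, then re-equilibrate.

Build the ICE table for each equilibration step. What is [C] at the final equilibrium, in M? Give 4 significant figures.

Q₀ = 4.951 vs Keq = 9.117 ⇒ Q<K, forward
Step 1:
                   J          C
  init        0.5288      2.618
  Δ          -0.2178     0.2178
  eq           0.311      2.836
  solve Keq expr → x = 0.2178; check Q = 9.117
Then remove 0.06424 M of J.
Step 2:
                   J          C
  init        0.2468      2.836
  Δ          0.05789   -0.05789
  eq          0.3047      2.778
  solve Keq expr → x = -0.05789; check Q = 9.117

[C]_eq = 2.778 M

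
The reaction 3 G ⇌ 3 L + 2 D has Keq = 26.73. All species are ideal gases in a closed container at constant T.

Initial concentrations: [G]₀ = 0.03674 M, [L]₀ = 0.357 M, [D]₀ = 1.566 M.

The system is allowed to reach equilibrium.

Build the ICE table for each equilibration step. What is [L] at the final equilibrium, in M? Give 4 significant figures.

[L]_eq = 0.2734 M

Q₀ = 2250 vs Keq = 26.73 ⇒ Q>K, reverse
Step 1:
                    G           L           D
  init        0.03674       0.357       1.566
  Δ           0.08362    -0.08362    -0.05574
  eq           0.1204      0.2734        1.51
  solve Keq expr → x = -0.02787; check Q = 26.73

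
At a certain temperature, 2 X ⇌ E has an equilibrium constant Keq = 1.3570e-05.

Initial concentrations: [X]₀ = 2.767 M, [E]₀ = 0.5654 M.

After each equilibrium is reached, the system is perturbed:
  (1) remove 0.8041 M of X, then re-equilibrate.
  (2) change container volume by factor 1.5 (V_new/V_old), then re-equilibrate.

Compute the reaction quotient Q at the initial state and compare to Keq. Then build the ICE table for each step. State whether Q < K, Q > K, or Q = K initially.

Q₀ = 0.07385; Q > K (proceeds reverse)

Q₀ = 0.07385 vs Keq = 1.3570e-05 ⇒ Q>K, reverse
Step 1:
                  X         E
  Initial     2.767    0.5654
  Change       1.13   -0.5652
  Equil       3.897 2.0612e-04
  solve Keq expr → x = -0.5652; check Q = 1.3570e-05
Then remove 0.8041 M of X.
Step 2:
                  X         E
  Initial     3.093 2.0612e-04
  Change  1.5253e-04 -7.6267e-05
  Equil       3.093 1.2986e-04
  solve Keq expr → x = -7.6267e-05; check Q = 1.3570e-05
Then change container volume by factor 1.5 (V_new/V_old).
Step 3:
                  X         E
  Initial     2.062 8.6571e-05
  Change  5.7707e-05 -2.8854e-05
  Equil       2.062 5.7717e-05
  solve Keq expr → x = -2.8854e-05; check Q = 1.3570e-05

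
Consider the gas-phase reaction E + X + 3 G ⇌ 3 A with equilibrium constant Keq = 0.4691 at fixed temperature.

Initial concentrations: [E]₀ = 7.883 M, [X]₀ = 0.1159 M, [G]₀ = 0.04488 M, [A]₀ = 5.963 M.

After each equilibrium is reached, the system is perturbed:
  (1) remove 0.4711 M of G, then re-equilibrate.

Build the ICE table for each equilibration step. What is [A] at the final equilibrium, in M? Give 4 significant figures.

[A]_eq = 3.395 M

Q₀ = 2.5672e+06 vs Keq = 0.4691 ⇒ Q>K, reverse
Step 1:
                  E         X         G         A
  I           7.883    0.1159   0.04488     5.963
  C           0.775     0.775     2.325    -2.325
  E           8.658    0.8909      2.37     3.638
  solve Keq expr → x = -0.775; check Q = 0.4691
Then remove 0.4711 M of G.
Step 2:
                  E         X         G         A
  I           8.658    0.8909     1.899     3.638
  C         0.08099   0.08099     0.243    -0.243
  E           8.739    0.9719     2.142     3.395
  solve Keq expr → x = -0.08099; check Q = 0.4691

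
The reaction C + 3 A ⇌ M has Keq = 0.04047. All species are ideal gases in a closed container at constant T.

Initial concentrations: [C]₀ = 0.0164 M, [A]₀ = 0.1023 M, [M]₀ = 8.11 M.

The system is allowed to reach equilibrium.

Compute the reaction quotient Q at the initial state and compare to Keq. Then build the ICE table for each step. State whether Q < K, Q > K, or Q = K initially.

Q₀ = 4.6190e+05; Q > K (proceeds reverse)

Q₀ = 4.6190e+05 vs Keq = 0.04047 ⇒ Q>K, reverse
Step 1:
                    C           A           M
  I            0.0164      0.1023        8.11
  C             1.536       4.609      -1.536
  E             1.553       4.712       6.574
  solve Keq expr → x = -1.536; check Q = 0.04047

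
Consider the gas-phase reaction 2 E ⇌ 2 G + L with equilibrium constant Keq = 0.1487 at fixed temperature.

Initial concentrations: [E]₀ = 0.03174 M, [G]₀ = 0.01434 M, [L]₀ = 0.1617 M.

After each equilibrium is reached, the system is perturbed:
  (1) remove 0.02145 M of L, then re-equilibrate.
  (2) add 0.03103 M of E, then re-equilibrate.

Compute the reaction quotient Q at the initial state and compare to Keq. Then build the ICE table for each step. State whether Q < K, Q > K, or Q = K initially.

Q₀ = 0.03301 vs Keq = 0.1487 ⇒ Q<K, forward
Step 1:
                    E           G           L
  I           0.03174     0.01434      0.1617
  C         -0.008075    0.008075    0.004038
  E           0.02366     0.02242      0.1657
  solve Keq expr → x = 0.004038; check Q = 0.1487
Then remove 0.02145 M of L.
Step 2:
                    E           G           L
  I           0.02366     0.02242      0.1443
  C       -7.8257e-04  7.8257e-04  3.9128e-04
  E           0.02288      0.0232      0.1447
  solve Keq expr → x = 3.9128e-04; check Q = 0.1487
Then add 0.03103 M of E.
Step 3:
                    E           G           L
  I           0.05391      0.0232      0.1447
  C          -0.01513     0.01513    0.007565
  E           0.03878     0.03833      0.1522
  solve Keq expr → x = 0.007565; check Q = 0.1487

Q₀ = 0.03301; Q < K (proceeds forward)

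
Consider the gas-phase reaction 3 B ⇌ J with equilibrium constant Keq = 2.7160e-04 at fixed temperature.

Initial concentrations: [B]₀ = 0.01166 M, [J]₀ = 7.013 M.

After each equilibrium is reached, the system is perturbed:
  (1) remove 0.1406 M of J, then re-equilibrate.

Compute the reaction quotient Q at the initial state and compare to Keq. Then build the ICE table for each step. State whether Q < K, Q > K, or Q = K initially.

Q₀ = 4.4239e+06 vs Keq = 2.7160e-04 ⇒ Q>K, reverse
Step 1:
                   B          J
  init       0.01166      7.013
  Δ            17.02     -5.672
  eq           17.03      1.341
  solve Keq expr → x = -5.672; check Q = 2.7160e-04
Then remove 0.1406 M of J.
Step 2:
                   B          J
  init         17.03        1.2
  Δ          -0.2483    0.08278
  eq           16.78      1.283
  solve Keq expr → x = 0.08278; check Q = 2.7160e-04

Q₀ = 4.4239e+06; Q > K (proceeds reverse)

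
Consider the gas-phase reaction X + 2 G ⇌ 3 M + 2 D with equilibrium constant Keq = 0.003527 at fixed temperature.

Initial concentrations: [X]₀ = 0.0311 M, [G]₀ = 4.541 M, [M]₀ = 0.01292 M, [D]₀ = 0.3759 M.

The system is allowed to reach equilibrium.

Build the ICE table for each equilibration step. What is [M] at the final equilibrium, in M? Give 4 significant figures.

[M]_eq = 0.09861 M

Q₀ = 4.7519e-07 vs Keq = 0.003527 ⇒ Q<K, forward
Step 1:
                  X         G         M         D
  I          0.0311     4.541   0.01292    0.3759
  C        -0.02856  -0.05713   0.08569   0.05713
  E        0.002536     4.484   0.09861     0.433
  solve Keq expr → x = 0.02856; check Q = 0.003527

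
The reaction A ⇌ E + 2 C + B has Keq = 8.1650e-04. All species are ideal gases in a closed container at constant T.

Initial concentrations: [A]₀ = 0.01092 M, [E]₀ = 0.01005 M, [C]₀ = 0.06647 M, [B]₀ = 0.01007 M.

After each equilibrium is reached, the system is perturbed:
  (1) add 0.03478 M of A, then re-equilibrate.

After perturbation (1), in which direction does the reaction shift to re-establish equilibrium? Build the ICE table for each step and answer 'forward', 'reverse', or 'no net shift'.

Q₀ = 4.0947e-05 vs Keq = 8.1650e-04 ⇒ Q<K, forward
Step 1:
                  A         E         C         B
  I         0.01092   0.01005   0.06647   0.01007
  C       -0.008141  0.008141   0.01628  0.008141
  E        0.002779   0.01819   0.08275   0.01821
  solve Keq expr → x = 0.008141; check Q = 8.1650e-04
Then add 0.03478 M of A.
Step 2:
                  A         E         C         B
  I         0.03756   0.01819   0.08275   0.01821
  C        -0.01696   0.01696   0.03391   0.01696
  E          0.0206   0.03515    0.1167   0.03517
  solve Keq expr → x = 0.01696; check Q = 8.1650e-04

Direction: forward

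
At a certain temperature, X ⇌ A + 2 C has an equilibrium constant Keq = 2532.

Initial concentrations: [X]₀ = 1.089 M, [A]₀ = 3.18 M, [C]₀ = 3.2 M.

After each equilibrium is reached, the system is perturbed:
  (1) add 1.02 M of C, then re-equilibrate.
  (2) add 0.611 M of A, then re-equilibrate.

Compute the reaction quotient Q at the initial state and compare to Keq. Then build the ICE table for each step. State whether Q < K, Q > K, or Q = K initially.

Q₀ = 29.9; Q < K (proceeds forward)

Q₀ = 29.9 vs Keq = 2532 ⇒ Q<K, forward
Step 1:
                  X         A         C
  Initial     1.089      3.18       3.2
  Change     -1.042     1.042     2.085
  Equil     0.04658     4.222     5.285
  solve Keq expr → x = 1.042; check Q = 2532
Then add 1.02 M of C.
Step 2:
                  X         A         C
  Initial   0.04658     4.222     6.305
  Change    0.01864  -0.01864  -0.03729
  Equil     0.06522     4.204     6.268
  solve Keq expr → x = -0.01864; check Q = 2532
Then add 0.611 M of A.
Step 3:
                  X         A         C
  Initial   0.06522     4.815     6.268
  Change   0.008917 -0.008917  -0.01783
  Equil     0.07414     4.806      6.25
  solve Keq expr → x = -0.008917; check Q = 2532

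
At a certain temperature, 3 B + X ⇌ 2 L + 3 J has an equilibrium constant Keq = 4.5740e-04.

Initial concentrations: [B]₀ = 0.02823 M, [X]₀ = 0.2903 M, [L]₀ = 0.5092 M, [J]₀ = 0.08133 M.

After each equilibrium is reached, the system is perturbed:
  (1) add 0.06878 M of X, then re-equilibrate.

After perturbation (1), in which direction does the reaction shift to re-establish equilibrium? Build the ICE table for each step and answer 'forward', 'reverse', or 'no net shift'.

Q₀ = 21.36 vs Keq = 4.5740e-04 ⇒ Q>K, reverse
Step 1:
                    B           X           L           J
  init        0.02823      0.2903      0.5092     0.08133
  Δ           0.07249     0.02416    -0.04832    -0.07249
  eq           0.1007      0.3145      0.4609    0.008844
  solve Keq expr → x = -0.02416; check Q = 4.5740e-04
Then add 0.06878 M of X.
Step 2:
                    B           X           L           J
  init         0.1007      0.3832      0.4609    0.008844
  Δ       -5.4523e-04 -1.8174e-04  3.6349e-04  5.4523e-04
  eq           0.1002      0.3831      0.4612     0.00939
  solve Keq expr → x = 1.8174e-04; check Q = 4.5740e-04

Direction: forward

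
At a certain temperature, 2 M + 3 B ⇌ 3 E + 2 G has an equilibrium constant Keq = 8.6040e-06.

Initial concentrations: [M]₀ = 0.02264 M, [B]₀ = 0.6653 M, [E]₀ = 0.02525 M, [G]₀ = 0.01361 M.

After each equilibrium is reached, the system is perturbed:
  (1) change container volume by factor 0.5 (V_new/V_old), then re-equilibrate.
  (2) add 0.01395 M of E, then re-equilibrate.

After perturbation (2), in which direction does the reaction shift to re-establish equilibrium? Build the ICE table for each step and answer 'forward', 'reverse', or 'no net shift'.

Q₀ = 1.9756e-05 vs Keq = 8.6040e-06 ⇒ Q>K, reverse
Step 1:
                   M          B          E          G
  init       0.02264     0.6653    0.02525    0.01361
  Δ         0.001894   0.002841  -0.002841  -0.001894
  eq         0.02453     0.6681    0.02241    0.01172
  solve Keq expr → x = -9.4696e-04; check Q = 8.6040e-06
Then change container volume by factor 0.5 (V_new/V_old).
Step 2:
                   M          B          E          G
  init       0.04907      1.336    0.04482    0.02343
  Δ                0          0          0          0
  eq         0.04907      1.336    0.04482    0.02343
  solve Keq expr → x = 0; check Q = 8.6040e-06
Then add 0.01395 M of E.
Step 3:
                   M          B          E          G
  init       0.04907      1.336    0.05877    0.02343
  Δ         0.003761   0.005641  -0.005641  -0.003761
  eq         0.05283      1.342    0.05313    0.01967
  solve Keq expr → x = -0.00188; check Q = 8.6040e-06

Direction: reverse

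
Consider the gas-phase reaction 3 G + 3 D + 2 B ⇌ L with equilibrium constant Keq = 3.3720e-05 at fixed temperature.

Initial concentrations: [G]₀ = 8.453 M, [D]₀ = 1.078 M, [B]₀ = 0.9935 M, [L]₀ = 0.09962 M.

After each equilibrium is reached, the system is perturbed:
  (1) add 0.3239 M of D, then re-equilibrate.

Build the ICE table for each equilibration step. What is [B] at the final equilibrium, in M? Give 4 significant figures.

[B]_eq = 1.045 M

Q₀ = 1.3339e-04 vs Keq = 3.3720e-05 ⇒ Q>K, reverse
Step 1:
                   G          D          B          L
  init         8.453      1.078     0.9935    0.09962
  Δ            0.154      0.154     0.1026   -0.05132
  eq           8.607      1.232      1.096     0.0483
  solve Keq expr → x = -0.05132; check Q = 3.3720e-05
Then add 0.3239 M of D.
Step 2:
                   G          D          B          L
  init         8.607      1.556      1.096     0.0483
  Δ         -0.07687   -0.07687   -0.05125    0.02562
  eq            8.53      1.479      1.045    0.07392
  solve Keq expr → x = 0.02562; check Q = 3.3720e-05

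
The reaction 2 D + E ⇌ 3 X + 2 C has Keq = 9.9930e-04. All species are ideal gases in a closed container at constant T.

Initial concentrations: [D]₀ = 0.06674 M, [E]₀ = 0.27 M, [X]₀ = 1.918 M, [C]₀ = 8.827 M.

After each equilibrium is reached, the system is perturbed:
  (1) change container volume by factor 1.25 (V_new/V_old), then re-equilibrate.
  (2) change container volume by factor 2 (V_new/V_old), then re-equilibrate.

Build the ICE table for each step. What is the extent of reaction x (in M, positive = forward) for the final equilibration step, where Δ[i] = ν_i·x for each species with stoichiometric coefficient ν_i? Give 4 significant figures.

Q₀ = 4.5713e+05 vs Keq = 9.9930e-04 ⇒ Q>K, reverse
Step 1:
                  D         E         X         C
  Initial   0.06674      0.27     1.918     8.827
  Change      1.259    0.6293    -1.888    -1.259
  Equil       1.325    0.8993    0.0302     7.568
  solve Keq expr → x = -0.6293; check Q = 9.9930e-04
Then change container volume by factor 1.25 (V_new/V_old).
Step 2:
                  D         E         X         C
  Initial      1.06    0.7194   0.02416     6.055
  Change  -0.002538 -0.001269  0.003807  0.002538
  Equil       1.058    0.7181   0.02797     6.057
  solve Keq expr → x = 0.001269; check Q = 9.9930e-04
Then change container volume by factor 2 (V_new/V_old).
Step 3:
                  D         E         X         C
  Initial    0.5288    0.3591   0.01398     3.029
  Change  -0.005323 -0.002662  0.007985  0.005323
  Equil      0.5235    0.3564   0.02197     3.034
  solve Keq expr → x = 0.002662; check Q = 9.9930e-04

x = 0.002662 M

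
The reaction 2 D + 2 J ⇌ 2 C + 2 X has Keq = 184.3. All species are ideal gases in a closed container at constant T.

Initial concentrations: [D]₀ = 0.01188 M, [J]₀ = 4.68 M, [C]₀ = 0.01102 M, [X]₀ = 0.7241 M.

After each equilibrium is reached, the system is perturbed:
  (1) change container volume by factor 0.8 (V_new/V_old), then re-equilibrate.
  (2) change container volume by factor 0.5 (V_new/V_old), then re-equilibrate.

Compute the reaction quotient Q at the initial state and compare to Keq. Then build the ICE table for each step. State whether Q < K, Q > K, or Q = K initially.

Q₀ = 0.0206; Q < K (proceeds forward)

Q₀ = 0.0206 vs Keq = 184.3 ⇒ Q<K, forward
Step 1:
                    D           J           C           X
  I           0.01188        4.68     0.01102      0.7241
  C          -0.01162    -0.01162     0.01162     0.01162
  E        2.6279e-04       4.668     0.02264      0.7357
  solve Keq expr → x = 0.005809; check Q = 184.3
Then change container volume by factor 0.8 (V_new/V_old).
Step 2:
                    D           J           C           X
  I        3.2848e-04       5.835      0.0283      0.9196
  C                 0           0           0           0
  E        3.2848e-04       5.835      0.0283      0.9196
  solve Keq expr → x = 0; check Q = 184.3
Then change container volume by factor 0.5 (V_new/V_old).
Step 3:
                    D           J           C           X
  I        6.5697e-04       11.67     0.05659       1.839
  C                 0           0           0           0
  E        6.5697e-04       11.67     0.05659       1.839
  solve Keq expr → x = 0; check Q = 184.3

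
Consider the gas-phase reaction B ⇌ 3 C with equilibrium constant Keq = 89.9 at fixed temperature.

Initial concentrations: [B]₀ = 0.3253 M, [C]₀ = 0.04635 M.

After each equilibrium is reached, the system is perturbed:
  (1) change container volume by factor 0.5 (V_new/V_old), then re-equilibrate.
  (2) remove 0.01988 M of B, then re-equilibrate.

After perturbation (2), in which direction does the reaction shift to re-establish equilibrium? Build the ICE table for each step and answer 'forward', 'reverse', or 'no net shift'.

Direction: reverse

Q₀ = 3.0610e-04 vs Keq = 89.9 ⇒ Q<K, forward
Step 1:
                  B         C
  Initial    0.3253   0.04635
  Change    -0.3145    0.9435
  Equil     0.01079    0.9899
  solve Keq expr → x = 0.3145; check Q = 89.9
Then change container volume by factor 0.5 (V_new/V_old).
Step 2:
                  B         C
  Initial   0.02158      1.98
  Change    0.04743   -0.1423
  Equil     0.06901     1.837
  solve Keq expr → x = -0.04743; check Q = 89.9
Then remove 0.01988 M of B.
Step 3:
                  B         C
  Initial   0.04913     1.837
  Change    0.01495  -0.04485
  Equil     0.06408     1.793
  solve Keq expr → x = -0.01495; check Q = 89.9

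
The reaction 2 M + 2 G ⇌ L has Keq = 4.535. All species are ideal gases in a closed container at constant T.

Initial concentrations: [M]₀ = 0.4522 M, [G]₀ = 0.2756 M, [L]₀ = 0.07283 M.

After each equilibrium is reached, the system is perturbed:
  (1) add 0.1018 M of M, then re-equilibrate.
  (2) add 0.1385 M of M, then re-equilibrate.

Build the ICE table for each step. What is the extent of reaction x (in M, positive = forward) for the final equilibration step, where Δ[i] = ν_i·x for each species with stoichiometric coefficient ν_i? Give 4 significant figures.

x = 0.01366 M

Q₀ = 4.689 vs Keq = 4.535 ⇒ Q>K, reverse
Step 1:
                  M         G         L
  init       0.4522    0.2756   0.07283
  Δ        0.001801  0.001801 -9.0051e-04
  eq          0.454    0.2774   0.07193
  solve Keq expr → x = -9.0051e-04; check Q = 4.535
Then add 0.1018 M of M.
Step 2:
                  M         G         L
  init       0.5558    0.2774   0.07193
  Δ        -0.02292  -0.02292   0.01146
  eq         0.5329    0.2545   0.08339
  solve Keq expr → x = 0.01146; check Q = 4.535
Then add 0.1385 M of M.
Step 3:
                  M         G         L
  init       0.6714    0.2545   0.08339
  Δ        -0.02733  -0.02733   0.01366
  eq          0.644    0.2271   0.09706
  solve Keq expr → x = 0.01366; check Q = 4.535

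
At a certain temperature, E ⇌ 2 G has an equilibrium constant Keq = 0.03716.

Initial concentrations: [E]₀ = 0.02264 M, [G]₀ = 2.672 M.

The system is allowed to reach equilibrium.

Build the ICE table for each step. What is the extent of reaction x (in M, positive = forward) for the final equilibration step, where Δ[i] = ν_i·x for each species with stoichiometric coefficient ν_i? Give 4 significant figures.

Q₀ = 315.4 vs Keq = 0.03716 ⇒ Q>K, reverse
Step 1:
                   E          G
  init       0.02264      2.672
  Δ            1.228     -2.456
  eq           1.251     0.2156
  solve Keq expr → x = -1.228; check Q = 0.03716

x = -1.228 M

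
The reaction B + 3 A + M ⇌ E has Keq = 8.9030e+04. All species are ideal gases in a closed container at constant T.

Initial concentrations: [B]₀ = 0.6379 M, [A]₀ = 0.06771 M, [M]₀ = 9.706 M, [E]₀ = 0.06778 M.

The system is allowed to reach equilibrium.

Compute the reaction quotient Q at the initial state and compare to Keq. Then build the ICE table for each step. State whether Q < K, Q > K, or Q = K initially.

Q₀ = 35.27; Q < K (proceeds forward)

Q₀ = 35.27 vs Keq = 8.9030e+04 ⇒ Q<K, forward
Step 1:
                    B           A           M           E
  I            0.6379     0.06771       9.706     0.06778
  C          -0.02074    -0.06221    -0.02074     0.02074
  E            0.6172      0.0055       9.685     0.08852
  solve Keq expr → x = 0.02074; check Q = 8.9030e+04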